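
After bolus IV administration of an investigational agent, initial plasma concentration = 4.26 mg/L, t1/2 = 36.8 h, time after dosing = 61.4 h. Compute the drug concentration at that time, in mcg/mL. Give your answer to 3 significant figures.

k = ln2 / t½ = 0.693147 / 36.8 = 0.01884 h⁻¹
C = C₀ · e^(−k·t) = 4.260 × e^(−0.01884 × 61.4)
  = 4.260 × 0.3145 = 1.340 mg/L
(1.340 mg/L = 1.340 mcg/mL)

1.34 mcg/mL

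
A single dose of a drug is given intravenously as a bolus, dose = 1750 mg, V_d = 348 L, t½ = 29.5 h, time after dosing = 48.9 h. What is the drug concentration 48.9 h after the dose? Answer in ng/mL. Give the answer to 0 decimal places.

C₀ = Dose / Vd = 1750 / 348 = 5.029 mg/L
k = ln2 / t½ = 0.693147 / 29.5 = 0.02350 h⁻¹
C = C₀ · e^(−k·t) = 5.029 × e^(−0.02350 × 48.9)
  = 5.029 × 0.3169 = 1.594 mg/L
Convert: 1.594 mg/L × 1000 = 1594 ng/mL

1594 ng/mL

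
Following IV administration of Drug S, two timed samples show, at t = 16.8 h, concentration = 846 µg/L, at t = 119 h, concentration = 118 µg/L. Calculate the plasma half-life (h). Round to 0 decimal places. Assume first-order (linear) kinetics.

36 h

k = ln(C₁/C₂) / (t₂ − t₁) = ln(846/118) / (119 − 16.8)
  = 1.970 / 102.2 = 0.01928 h⁻¹
t½ = ln2 / k = 0.693147 / 0.01928 = 35.95 h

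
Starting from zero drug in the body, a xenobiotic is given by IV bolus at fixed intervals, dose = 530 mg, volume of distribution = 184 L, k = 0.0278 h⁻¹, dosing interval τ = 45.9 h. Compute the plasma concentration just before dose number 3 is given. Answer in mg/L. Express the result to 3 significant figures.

1.03 mg/L

C₀ per dose = Dose / Vd = 530 / 184 = 2.880 mg/L
Fraction remaining after one interval: r = e^(−kτ) = e^(−0.02780 × 45.9) = 0.2791
Before dose 3, 2 doses have been given (aged 1τ, 2τ).
C_trough = C₀ × (r + r²) = 2.880 × (0.2791 + 0.07790) = 1.028 mg/L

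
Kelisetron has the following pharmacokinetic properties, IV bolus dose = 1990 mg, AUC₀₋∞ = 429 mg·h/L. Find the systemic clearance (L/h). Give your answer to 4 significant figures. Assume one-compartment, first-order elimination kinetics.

4.639 L/h

CL = Dose / AUC = 1990 / 429 = 4.639 L/h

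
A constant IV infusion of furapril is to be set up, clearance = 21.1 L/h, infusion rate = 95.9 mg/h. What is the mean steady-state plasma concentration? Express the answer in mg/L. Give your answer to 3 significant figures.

At steady state Css = R₀ / CL = 95.9 / 21.10 = 4.545 mg/L

4.55 mg/L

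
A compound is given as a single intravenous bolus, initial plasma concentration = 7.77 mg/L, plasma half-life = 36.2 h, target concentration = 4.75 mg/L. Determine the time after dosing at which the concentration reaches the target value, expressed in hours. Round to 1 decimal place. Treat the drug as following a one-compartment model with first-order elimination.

25.7 h

k = ln2 / t½ = 0.693147 / 36.2 = 0.01915 h⁻¹
t = ln(C₀ / C) / k = ln(7.770 / 4.75) / 0.01915
  = ln(1.636) / 0.01915 = 0.4923 / 0.01915 = 25.71 h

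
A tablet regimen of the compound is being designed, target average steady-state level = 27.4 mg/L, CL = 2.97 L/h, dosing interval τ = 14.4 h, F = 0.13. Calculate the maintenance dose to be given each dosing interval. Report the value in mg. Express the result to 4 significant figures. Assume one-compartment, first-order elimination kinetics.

9014 mg

At steady state, F × (Dose/τ) = Css × CL.
Dose = Css × CL × τ / F = 27.4 × 2.970 × 14.4 / 0.13 = 9014 mg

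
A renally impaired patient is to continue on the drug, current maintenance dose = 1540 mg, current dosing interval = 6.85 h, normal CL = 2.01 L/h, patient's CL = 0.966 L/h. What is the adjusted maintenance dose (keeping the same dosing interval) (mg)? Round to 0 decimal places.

740 mg

To keep the same average steady-state level, dosing rate must scale with clearance.
CL ratio = 0.966 / 2.01 = 0.4806
New dose (same interval) = 1540 × 0.4806 = 740.1 mg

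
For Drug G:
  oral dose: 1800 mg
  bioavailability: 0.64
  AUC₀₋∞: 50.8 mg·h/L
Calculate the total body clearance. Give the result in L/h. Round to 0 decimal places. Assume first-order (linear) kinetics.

CL = F·Dose / AUC = 0.64 × 1800 / 50.8 = 22.68 L/h

23 L/h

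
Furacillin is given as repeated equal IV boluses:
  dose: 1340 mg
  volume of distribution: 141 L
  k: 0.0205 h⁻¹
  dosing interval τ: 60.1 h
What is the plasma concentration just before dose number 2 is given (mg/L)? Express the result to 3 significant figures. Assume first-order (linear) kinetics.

2.77 mg/L

C₀ per dose = Dose / Vd = 1340 / 141 = 9.504 mg/L
Fraction remaining after one interval: r = e^(−kτ) = e^(−0.02050 × 60.1) = 0.2917
Before dose 2, 1 dose has been given (aged 1τ).
C_trough = C₀ × r = 9.504 × 0.2917 = 2.772 mg/L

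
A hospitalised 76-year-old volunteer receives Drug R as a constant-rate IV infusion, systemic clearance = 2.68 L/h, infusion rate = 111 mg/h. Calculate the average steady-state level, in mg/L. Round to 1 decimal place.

41.4 mg/L

At steady state Css = R₀ / CL = 111 / 2.680 = 41.42 mg/L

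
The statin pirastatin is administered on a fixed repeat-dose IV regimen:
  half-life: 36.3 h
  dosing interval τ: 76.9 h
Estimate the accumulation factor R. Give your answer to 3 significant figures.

1.30

k = ln2 / t½ = 0.693147 / 36.3 = 0.01909 h⁻¹
e^(−kτ) = e^(−0.01909 × 76.9) = 0.2304
Accumulation ratio R = 1 / (1 − e^(−kτ)) = 1 / (1 − 0.2304) = 1.299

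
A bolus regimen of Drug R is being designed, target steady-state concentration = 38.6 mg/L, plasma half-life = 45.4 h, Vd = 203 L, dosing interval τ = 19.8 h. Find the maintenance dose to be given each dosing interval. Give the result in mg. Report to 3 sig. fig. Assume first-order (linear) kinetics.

2370 mg

k = ln2 / t½ = 0.693147 / 45.4 = 0.01527 h⁻¹
CL = k × Vd = 0.01527 × 203 = 3.100 L/h
At steady state, Dose/τ = Css × CL.
Dose = Css × CL × τ = 38.6 × 3.100 × 19.8 = 2369 mg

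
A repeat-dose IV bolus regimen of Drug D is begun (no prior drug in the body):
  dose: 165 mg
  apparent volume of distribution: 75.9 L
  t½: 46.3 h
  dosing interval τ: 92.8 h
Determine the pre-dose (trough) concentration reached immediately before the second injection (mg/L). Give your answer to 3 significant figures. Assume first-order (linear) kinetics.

C₀ per dose = Dose / Vd = 165 / 75.9 = 2.174 mg/L
k = ln2 / t½ = 0.693147 / 46.3 = 0.01497 h⁻¹
Fraction remaining after one interval: r = e^(−kτ) = e^(−0.01497 × 92.8) = 0.2493
Before dose 2, 1 dose has been given (aged 1τ).
C_trough = C₀ × r = 2.174 × 0.2493 = 0.5420 mg/L

0.542 mg/L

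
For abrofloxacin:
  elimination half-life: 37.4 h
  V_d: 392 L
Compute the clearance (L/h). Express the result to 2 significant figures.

k = ln2 / t½ = 0.693147 / 37.4 = 0.01853 h⁻¹
CL = k × Vd = 0.01853 × 392 = 7.264 L/h

7.3 L/h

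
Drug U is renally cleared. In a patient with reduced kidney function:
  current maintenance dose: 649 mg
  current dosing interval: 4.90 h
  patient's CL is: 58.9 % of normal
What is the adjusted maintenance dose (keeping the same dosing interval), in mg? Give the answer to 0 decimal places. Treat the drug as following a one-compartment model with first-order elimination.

382 mg

To keep the same average steady-state level, dosing rate must scale with clearance.
CL ratio = 58.9 / 100 = 0.5890
New dose (same interval) = 649 × 0.5890 = 382.3 mg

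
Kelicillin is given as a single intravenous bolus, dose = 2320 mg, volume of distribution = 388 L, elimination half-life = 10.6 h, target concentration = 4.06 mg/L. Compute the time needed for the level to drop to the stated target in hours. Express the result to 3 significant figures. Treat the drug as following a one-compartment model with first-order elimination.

5.92 h

C₀ = Dose / Vd = 2320 / 388 = 5.979 mg/L
k = ln2 / t½ = 0.693147 / 10.6 = 0.06539 h⁻¹
t = ln(C₀ / C) / k = ln(5.979 / 4.06) / 0.06539
  = ln(1.473) / 0.06539 = 0.3873 / 0.06539 = 5.923 h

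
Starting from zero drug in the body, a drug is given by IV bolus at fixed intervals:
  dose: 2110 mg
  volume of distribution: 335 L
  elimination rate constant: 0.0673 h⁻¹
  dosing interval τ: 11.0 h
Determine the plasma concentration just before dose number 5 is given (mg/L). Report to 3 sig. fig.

5.45 mg/L

C₀ per dose = Dose / Vd = 2110 / 335 = 6.299 mg/L
Fraction remaining after one interval: r = e^(−kτ) = e^(−0.06730 × 11.0) = 0.4770
Before dose 5, 4 doses have been given (aged 1τ, 2τ, 3τ, 4τ).
C_trough = C₀ × (r + r² + … + r^4) = C₀ × r(1−r^4)/(1−r)
        = 6.299 × 0.4770 × (1 − 0.05177) / (1 − 0.4770) = 5.448 mg/L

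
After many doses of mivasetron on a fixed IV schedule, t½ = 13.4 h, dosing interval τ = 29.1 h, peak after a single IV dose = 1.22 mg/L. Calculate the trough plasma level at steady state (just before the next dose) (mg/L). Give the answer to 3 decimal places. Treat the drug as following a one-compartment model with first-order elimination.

0.348 mg/L

k = ln2 / t½ = 0.693147 / 13.4 = 0.05173 h⁻¹
e^(−kτ) = e^(−0.05173 × 29.1) = 0.2219
Accumulation ratio R = 1 / (1 − e^(−kτ)) = 1 / (1 − 0.2219) = 1.285
Steady-state trough = C₀ × R × e^(−kτ) = 1.22 × 1.285 × 0.2219 = 0.3479 mg/L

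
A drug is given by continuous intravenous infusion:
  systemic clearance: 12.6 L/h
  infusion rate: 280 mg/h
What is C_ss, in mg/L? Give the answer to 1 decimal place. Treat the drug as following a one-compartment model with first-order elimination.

22.2 mg/L

At steady state Css = R₀ / CL = 280 / 12.60 = 22.22 mg/L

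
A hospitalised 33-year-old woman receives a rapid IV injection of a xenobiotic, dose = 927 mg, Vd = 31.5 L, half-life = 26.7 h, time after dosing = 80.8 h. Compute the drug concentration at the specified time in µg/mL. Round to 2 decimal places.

C₀ = Dose / Vd = 927.0 / 31.5 = 29.43 mg/L
k = ln2 / t½ = 0.693147 / 26.7 = 0.02596 h⁻¹
C = C₀ · e^(−k·t) = 29.43 × e^(−0.02596 × 80.8)
  = 29.43 × 0.1228 = 3.614 mg/L
(3.614 mg/L = 3.614 µg/mL)

3.61 µg/mL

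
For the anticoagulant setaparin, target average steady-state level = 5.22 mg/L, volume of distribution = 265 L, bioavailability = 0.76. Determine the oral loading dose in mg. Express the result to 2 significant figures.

1800 mg

LD = Css × Vd / F = 5.22 × 265 / 0.76 = 1820 mg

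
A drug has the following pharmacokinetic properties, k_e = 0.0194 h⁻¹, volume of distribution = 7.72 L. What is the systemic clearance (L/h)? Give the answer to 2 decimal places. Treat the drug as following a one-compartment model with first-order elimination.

0.15 L/h

CL = k × Vd = 0.0194 × 7.72 = 0.1498 L/h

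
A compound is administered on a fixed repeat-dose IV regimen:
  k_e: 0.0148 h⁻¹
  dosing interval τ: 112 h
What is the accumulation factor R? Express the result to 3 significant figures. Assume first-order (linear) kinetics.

1.24

e^(−kτ) = e^(−0.01480 × 112) = 0.1906
Accumulation ratio R = 1 / (1 − e^(−kτ)) = 1 / (1 − 0.1906) = 1.235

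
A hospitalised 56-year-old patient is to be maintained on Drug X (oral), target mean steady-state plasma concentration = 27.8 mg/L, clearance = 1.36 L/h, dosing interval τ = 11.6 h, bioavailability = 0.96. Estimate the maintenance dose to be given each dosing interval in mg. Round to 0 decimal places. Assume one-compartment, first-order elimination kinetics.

At steady state, F × (Dose/τ) = Css × CL.
Dose = Css × CL × τ / F = 27.8 × 1.360 × 11.6 / 0.96 = 456.8 mg

457 mg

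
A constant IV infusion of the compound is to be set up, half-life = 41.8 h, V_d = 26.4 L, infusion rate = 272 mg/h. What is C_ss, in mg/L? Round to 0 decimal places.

621 mg/L

k = ln2 / t½ = 0.693147 / 41.8 = 0.01658 h⁻¹
CL = k × Vd = 0.01658 × 26.4 = 0.4377 L/h
At steady state Css = R₀ / CL = 272 / 0.4377 = 621.4 mg/L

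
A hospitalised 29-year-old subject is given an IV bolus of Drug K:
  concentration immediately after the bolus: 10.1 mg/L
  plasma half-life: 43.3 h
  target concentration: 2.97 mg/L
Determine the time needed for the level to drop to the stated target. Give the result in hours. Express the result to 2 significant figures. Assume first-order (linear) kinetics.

76 h

k = ln2 / t½ = 0.693147 / 43.3 = 0.01601 h⁻¹
t = ln(C₀ / C) / k = ln(10.10 / 2.97) / 0.01601
  = ln(3.401) / 0.01601 = 1.224 / 0.01601 = 76.45 h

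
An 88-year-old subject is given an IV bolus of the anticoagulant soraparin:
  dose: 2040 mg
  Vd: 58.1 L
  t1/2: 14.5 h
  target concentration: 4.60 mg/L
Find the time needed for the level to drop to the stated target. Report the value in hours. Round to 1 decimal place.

42.5 h

C₀ = Dose / Vd = 2040 / 58.1 = 35.11 mg/L
k = ln2 / t½ = 0.693147 / 14.5 = 0.04780 h⁻¹
t = ln(C₀ / C) / k = ln(35.11 / 4.60) / 0.04780
  = ln(7.633) / 0.04780 = 2.032 / 0.04780 = 42.51 h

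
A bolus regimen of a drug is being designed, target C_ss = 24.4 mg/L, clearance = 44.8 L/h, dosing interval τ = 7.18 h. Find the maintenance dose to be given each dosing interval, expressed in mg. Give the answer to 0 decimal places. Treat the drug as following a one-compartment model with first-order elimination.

7849 mg

At steady state, Dose/τ = Css × CL.
Dose = Css × CL × τ = 24.4 × 44.80 × 7.18 = 7849 mg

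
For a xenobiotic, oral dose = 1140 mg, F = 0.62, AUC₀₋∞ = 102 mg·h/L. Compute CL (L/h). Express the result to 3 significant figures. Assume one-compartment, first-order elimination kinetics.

6.93 L/h

CL = F·Dose / AUC = 0.62 × 1140 / 102 = 6.929 L/h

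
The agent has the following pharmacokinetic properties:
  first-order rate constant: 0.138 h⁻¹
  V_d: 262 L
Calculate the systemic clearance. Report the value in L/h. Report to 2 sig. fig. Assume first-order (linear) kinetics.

CL = k × Vd = 0.138 × 262 = 36.16 L/h

36 L/h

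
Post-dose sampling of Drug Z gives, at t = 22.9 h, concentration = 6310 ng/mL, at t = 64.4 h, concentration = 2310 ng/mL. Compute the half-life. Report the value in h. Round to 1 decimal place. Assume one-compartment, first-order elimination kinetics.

k = ln(C₁/C₂) / (t₂ − t₁) = ln(6310/2310) / (64.4 − 22.9)
  = 1.005 / 41.50 = 0.02422 h⁻¹
t½ = ln2 / k = 0.693147 / 0.02422 = 28.62 h

28.6 h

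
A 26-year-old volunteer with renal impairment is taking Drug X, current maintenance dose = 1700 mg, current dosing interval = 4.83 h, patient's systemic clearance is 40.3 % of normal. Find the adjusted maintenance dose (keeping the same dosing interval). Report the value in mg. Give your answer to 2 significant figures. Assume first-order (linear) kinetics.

690 mg

To keep the same average steady-state level, dosing rate must scale with clearance.
CL ratio = 40.3 / 100 = 0.4030
New dose (same interval) = 1700 × 0.4030 = 685.1 mg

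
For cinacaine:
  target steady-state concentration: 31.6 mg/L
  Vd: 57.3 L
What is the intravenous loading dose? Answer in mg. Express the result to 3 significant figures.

LD = Css × Vd = 31.6 × 57.3 = 1811 mg

1810 mg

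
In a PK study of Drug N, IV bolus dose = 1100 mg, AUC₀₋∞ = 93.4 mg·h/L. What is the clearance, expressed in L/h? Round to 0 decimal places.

12 L/h

CL = Dose / AUC = 1100 / 93.4 = 11.78 L/h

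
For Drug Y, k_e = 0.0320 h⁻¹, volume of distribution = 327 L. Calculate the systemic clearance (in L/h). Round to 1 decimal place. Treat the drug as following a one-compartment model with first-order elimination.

10.5 L/h

CL = k × Vd = 0.0320 × 327 = 10.46 L/h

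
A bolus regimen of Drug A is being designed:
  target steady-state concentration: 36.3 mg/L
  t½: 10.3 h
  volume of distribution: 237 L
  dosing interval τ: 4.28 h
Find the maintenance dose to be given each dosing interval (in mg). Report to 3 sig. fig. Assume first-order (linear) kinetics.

k = ln2 / t½ = 0.693147 / 10.3 = 0.06730 h⁻¹
CL = k × Vd = 0.06730 × 237 = 15.95 L/h
At steady state, Dose/τ = Css × CL.
Dose = Css × CL × τ = 36.3 × 15.95 × 4.28 = 2478 mg

2480 mg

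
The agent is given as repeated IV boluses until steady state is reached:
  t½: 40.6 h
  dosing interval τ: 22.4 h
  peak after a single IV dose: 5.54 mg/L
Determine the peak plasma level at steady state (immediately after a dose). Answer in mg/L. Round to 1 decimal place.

17.4 mg/L

k = ln2 / t½ = 0.693147 / 40.6 = 0.01707 h⁻¹
e^(−kτ) = e^(−0.01707 × 22.4) = 0.6822
Accumulation ratio R = 1 / (1 − e^(−kτ)) = 1 / (1 − 0.6822) = 3.147
Steady-state peak = C₀ × R = 5.54 × 3.147 = 17.43 mg/L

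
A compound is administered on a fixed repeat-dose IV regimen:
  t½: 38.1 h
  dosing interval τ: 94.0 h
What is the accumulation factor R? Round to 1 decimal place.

k = ln2 / t½ = 0.693147 / 38.1 = 0.01819 h⁻¹
e^(−kτ) = e^(−0.01819 × 94.0) = 0.1809
Accumulation ratio R = 1 / (1 − e^(−kτ)) = 1 / (1 − 0.1809) = 1.221

1.2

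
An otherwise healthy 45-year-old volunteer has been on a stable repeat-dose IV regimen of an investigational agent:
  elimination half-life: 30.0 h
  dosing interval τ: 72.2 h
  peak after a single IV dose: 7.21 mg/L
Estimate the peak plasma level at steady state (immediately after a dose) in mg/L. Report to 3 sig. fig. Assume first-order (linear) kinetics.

8.89 mg/L

k = ln2 / t½ = 0.693147 / 30.0 = 0.02310 h⁻¹
e^(−kτ) = e^(−0.02310 × 72.2) = 0.1887
Accumulation ratio R = 1 / (1 − e^(−kτ)) = 1 / (1 − 0.1887) = 1.233
Steady-state peak = C₀ × R = 7.21 × 1.233 = 8.890 mg/L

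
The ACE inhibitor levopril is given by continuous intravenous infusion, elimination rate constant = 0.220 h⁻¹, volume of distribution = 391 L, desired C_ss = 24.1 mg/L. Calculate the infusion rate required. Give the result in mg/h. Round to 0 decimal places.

CL = k × Vd = 0.2200 × 391 = 86.02 L/h
At steady state, infusion rate R₀ = Css × CL = 24.1 × 86.02 = 2073 mg/h

2073 mg/h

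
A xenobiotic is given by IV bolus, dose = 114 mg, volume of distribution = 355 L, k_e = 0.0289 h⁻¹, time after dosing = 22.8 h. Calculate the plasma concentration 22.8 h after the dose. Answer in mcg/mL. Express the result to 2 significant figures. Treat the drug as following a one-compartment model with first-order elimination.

C₀ = Dose / Vd = 114.0 / 355 = 0.3211 mg/L
C = C₀ · e^(−k·t) = 0.3211 × e^(−0.02890 × 22.8)
  = 0.3211 × 0.5174 = 0.1661 mg/L
(0.1661 mg/L = 0.1661 mcg/mL)

0.17 mcg/mL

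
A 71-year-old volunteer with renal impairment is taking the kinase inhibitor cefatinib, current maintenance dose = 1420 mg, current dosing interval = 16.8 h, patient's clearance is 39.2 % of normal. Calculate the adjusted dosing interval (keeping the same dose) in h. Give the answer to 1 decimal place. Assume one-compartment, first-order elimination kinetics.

To keep the same average steady-state level, dosing rate must scale with clearance.
CL ratio = 39.2 / 100 = 0.3920
New interval (same dose) = 16.8 / 0.3920 = 42.86 h

42.9 h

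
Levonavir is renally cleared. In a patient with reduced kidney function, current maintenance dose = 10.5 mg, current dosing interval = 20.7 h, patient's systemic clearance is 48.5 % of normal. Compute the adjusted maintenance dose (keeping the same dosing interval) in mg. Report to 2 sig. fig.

5.1 mg

To keep the same average steady-state level, dosing rate must scale with clearance.
CL ratio = 48.5 / 100 = 0.4850
New dose (same interval) = 10.5 × 0.4850 = 5.093 mg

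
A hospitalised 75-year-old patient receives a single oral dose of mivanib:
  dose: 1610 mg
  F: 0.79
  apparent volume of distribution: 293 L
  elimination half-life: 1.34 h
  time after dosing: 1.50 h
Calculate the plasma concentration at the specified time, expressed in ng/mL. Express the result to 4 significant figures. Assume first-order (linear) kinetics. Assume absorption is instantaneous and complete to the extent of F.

Amount reaching circulation = F × Dose = 0.79 × 1610 = 1272 mg
C₀ = F·Dose / Vd = 1272 / 293 = 4.341 mg/L
k = ln2 / t½ = 0.693147 / 1.34 = 0.5173 h⁻¹
C = C₀ · e^(−k·t) = 4.341 × e^(−0.5173 × 1.50)
  = 4.341 × 0.4603 = 1.998 mg/L
Convert: 1.998 mg/L × 1000 = 1998 ng/mL

1998 ng/mL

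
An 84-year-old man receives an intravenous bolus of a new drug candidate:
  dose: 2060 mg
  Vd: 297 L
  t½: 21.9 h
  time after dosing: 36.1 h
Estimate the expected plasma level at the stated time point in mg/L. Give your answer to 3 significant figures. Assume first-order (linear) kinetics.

C₀ = Dose / Vd = 2060 / 297 = 6.936 mg/L
k = ln2 / t½ = 0.693147 / 21.9 = 0.03165 h⁻¹
C = C₀ · e^(−k·t) = 6.936 × e^(−0.03165 × 36.1)
  = 6.936 × 0.3190 = 2.213 mg/L

2.21 mg/L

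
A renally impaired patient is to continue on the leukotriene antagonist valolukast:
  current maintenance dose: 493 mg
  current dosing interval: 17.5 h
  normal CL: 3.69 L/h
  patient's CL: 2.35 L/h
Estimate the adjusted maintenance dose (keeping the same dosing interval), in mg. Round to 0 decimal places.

314 mg

To keep the same average steady-state level, dosing rate must scale with clearance.
CL ratio = 2.35 / 3.69 = 0.6369
New dose (same interval) = 493 × 0.6369 = 314.0 mg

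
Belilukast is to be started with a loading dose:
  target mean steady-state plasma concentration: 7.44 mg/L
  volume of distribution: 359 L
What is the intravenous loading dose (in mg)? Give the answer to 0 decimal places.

2671 mg

LD = Css × Vd = 7.44 × 359 = 2671 mg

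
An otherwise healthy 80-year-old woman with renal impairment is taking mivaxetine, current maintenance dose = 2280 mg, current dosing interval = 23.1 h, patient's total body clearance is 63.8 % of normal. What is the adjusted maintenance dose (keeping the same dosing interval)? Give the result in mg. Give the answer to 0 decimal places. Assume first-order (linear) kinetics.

To keep the same average steady-state level, dosing rate must scale with clearance.
CL ratio = 63.8 / 100 = 0.6380
New dose (same interval) = 2280 × 0.6380 = 1455 mg

1455 mg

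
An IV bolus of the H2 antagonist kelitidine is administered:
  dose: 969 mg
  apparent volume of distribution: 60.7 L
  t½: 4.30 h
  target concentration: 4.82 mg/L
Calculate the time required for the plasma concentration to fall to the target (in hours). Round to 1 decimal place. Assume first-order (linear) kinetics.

C₀ = Dose / Vd = 969.0 / 60.7 = 15.96 mg/L
k = ln2 / t½ = 0.693147 / 4.30 = 0.1612 h⁻¹
t = ln(C₀ / C) / k = ln(15.96 / 4.82) / 0.1612
  = ln(3.311) / 0.1612 = 1.197 / 0.1612 = 7.426 h

7.4 h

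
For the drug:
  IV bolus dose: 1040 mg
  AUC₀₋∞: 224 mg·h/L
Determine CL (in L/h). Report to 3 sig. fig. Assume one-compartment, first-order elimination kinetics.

CL = Dose / AUC = 1040 / 224 = 4.643 L/h

4.64 L/h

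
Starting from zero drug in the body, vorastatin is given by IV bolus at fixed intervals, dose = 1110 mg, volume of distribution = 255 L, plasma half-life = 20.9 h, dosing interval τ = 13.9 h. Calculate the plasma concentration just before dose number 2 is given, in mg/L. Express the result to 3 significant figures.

2.75 mg/L

C₀ per dose = Dose / Vd = 1110 / 255 = 4.353 mg/L
k = ln2 / t½ = 0.693147 / 20.9 = 0.03316 h⁻¹
Fraction remaining after one interval: r = e^(−kτ) = e^(−0.03316 × 13.9) = 0.6307
Before dose 2, 1 dose has been given (aged 1τ).
C_trough = C₀ × r = 4.353 × 0.6307 = 2.745 mg/L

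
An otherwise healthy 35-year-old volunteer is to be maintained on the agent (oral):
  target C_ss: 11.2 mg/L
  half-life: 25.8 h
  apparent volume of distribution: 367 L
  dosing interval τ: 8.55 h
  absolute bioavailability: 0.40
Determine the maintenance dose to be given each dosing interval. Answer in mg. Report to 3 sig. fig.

2360 mg

k = ln2 / t½ = 0.693147 / 25.8 = 0.02687 h⁻¹
CL = k × Vd = 0.02687 × 367 = 9.861 L/h
At steady state, F × (Dose/τ) = Css × CL.
Dose = Css × CL × τ / F = 11.2 × 9.861 × 8.55 / 0.40 = 2361 mg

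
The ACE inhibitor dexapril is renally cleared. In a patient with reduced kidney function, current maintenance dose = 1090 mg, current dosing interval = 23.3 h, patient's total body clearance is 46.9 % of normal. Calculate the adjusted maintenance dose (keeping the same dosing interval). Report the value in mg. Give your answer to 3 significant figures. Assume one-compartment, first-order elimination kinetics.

511 mg

To keep the same average steady-state level, dosing rate must scale with clearance.
CL ratio = 46.9 / 100 = 0.4690
New dose (same interval) = 1090 × 0.4690 = 511.2 mg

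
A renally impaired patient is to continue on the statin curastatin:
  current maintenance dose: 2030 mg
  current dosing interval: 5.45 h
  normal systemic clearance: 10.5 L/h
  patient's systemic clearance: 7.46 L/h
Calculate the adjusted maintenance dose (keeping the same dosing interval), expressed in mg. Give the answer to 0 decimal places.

1442 mg

To keep the same average steady-state level, dosing rate must scale with clearance.
CL ratio = 7.46 / 10.5 = 0.7105
New dose (same interval) = 2030 × 0.7105 = 1442 mg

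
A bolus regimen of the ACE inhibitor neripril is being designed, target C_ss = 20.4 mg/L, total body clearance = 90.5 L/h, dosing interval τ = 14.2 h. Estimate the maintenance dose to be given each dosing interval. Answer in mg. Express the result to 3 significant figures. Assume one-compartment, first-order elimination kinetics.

26200 mg

At steady state, Dose/τ = Css × CL.
Dose = Css × CL × τ = 20.4 × 90.50 × 14.2 = 26220 mg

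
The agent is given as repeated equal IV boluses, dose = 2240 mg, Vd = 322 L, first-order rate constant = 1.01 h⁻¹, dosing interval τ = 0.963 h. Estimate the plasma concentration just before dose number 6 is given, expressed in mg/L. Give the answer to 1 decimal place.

4.2 mg/L

C₀ per dose = Dose / Vd = 2240 / 322 = 6.957 mg/L
Fraction remaining after one interval: r = e^(−kτ) = e^(−1.010 × 0.963) = 0.3781
Before dose 6, 5 doses have been given (aged 1τ, 2τ, 3τ, 4τ, 5τ).
C_trough = C₀ × (r + r² + … + r^5) = C₀ × r(1−r^5)/(1−r)
        = 6.957 × 0.3781 × (1 − 0.007727) / (1 − 0.3781) = 4.197 mg/L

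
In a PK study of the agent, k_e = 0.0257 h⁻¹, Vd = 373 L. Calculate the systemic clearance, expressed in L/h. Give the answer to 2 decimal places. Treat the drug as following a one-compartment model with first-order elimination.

CL = k × Vd = 0.0257 × 373 = 9.586 L/h

9.59 L/h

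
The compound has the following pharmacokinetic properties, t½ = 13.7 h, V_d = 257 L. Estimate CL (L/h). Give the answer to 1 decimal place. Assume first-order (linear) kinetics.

k = ln2 / t½ = 0.693147 / 13.7 = 0.05059 h⁻¹
CL = k × Vd = 0.05059 × 257 = 13.00 L/h

13.0 L/h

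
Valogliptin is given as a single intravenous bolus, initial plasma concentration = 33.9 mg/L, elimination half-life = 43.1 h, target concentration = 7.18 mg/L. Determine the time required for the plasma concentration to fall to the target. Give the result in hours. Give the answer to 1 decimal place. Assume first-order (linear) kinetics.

k = ln2 / t½ = 0.693147 / 43.1 = 0.01608 h⁻¹
t = ln(C₀ / C) / k = ln(33.90 / 7.18) / 0.01608
  = ln(4.721) / 0.01608 = 1.552 / 0.01608 = 96.52 h

96.5 h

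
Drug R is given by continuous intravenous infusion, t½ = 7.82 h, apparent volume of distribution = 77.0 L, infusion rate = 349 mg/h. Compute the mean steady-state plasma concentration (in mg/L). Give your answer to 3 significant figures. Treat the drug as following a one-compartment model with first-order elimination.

51.1 mg/L

k = ln2 / t½ = 0.693147 / 7.82 = 0.08864 h⁻¹
CL = k × Vd = 0.08864 × 77.0 = 6.825 L/h
At steady state Css = R₀ / CL = 349 / 6.825 = 51.14 mg/L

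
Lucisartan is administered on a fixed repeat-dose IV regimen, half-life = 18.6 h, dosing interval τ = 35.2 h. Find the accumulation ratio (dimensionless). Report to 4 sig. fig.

k = ln2 / t½ = 0.693147 / 18.6 = 0.03727 h⁻¹
e^(−kτ) = e^(−0.03727 × 35.2) = 0.2693
Accumulation ratio R = 1 / (1 − e^(−kτ)) = 1 / (1 − 0.2693) = 1.369

1.369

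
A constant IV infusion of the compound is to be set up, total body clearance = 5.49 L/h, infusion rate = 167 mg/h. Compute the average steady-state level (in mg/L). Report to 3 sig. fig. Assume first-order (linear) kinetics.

30.4 mg/L

At steady state Css = R₀ / CL = 167 / 5.490 = 30.42 mg/L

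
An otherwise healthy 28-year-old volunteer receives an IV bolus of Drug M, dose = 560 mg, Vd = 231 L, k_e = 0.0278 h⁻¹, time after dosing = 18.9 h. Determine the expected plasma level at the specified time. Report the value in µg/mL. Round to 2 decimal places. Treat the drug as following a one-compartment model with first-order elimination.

C₀ = Dose / Vd = 560.0 / 231 = 2.424 mg/L
C = C₀ · e^(−k·t) = 2.424 × e^(−0.02780 × 18.9)
  = 2.424 × 0.5913 = 1.433 mg/L
(1.433 mg/L = 1.433 µg/mL)

1.43 µg/mL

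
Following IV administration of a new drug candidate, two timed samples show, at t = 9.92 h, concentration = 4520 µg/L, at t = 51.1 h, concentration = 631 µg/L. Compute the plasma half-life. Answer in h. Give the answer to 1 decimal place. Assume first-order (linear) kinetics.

14.5 h

k = ln(C₁/C₂) / (t₂ − t₁) = ln(4520/631) / (51.1 − 9.92)
  = 1.969 / 41.18 = 0.04781 h⁻¹
t½ = ln2 / k = 0.693147 / 0.04781 = 14.50 h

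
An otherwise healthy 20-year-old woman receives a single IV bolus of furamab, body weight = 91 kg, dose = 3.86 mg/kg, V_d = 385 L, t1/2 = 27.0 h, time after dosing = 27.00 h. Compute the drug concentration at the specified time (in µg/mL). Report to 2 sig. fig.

Total dose = 3.86 × 91 = 351.3 mg
C₀ = Dose / Vd = 351.3 / 385 = 0.9125 mg/L
k = ln2 / t½ = 0.693147 / 27.0 = 0.02567 h⁻¹
t / t½ = 27.00 / 27.0 = 1 half-lives
C = C₀ × (1/2)^1 = 0.9125 × 0.5000 = 0.4563 mg/L
(0.4563 mg/L = 0.4563 µg/mL)

0.46 µg/mL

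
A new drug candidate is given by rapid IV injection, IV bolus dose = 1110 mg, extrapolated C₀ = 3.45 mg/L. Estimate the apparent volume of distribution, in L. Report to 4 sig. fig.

321.7 L

Vd = Dose / C₀ = 1110 / 3.45 = 321.7 L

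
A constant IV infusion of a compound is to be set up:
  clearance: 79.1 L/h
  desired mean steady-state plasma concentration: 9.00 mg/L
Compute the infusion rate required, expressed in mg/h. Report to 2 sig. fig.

At steady state, infusion rate R₀ = Css × CL = 9.00 × 79.10 = 711.9 mg/h

710 mg/h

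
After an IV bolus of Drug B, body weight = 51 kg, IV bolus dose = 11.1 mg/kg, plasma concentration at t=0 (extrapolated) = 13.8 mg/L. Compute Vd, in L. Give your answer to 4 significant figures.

Dose = 11.1 × 51 = 566.1 mg
Vd = Dose / C₀ = 566.1 / 13.8 = 41.02 L

41.02 L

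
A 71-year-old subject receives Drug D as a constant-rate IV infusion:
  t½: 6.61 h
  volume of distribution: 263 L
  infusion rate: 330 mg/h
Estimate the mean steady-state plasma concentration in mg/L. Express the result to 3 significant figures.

12.0 mg/L

k = ln2 / t½ = 0.693147 / 6.61 = 0.1049 h⁻¹
CL = k × Vd = 0.1049 × 263 = 27.59 L/h
At steady state Css = R₀ / CL = 330 / 27.59 = 11.96 mg/L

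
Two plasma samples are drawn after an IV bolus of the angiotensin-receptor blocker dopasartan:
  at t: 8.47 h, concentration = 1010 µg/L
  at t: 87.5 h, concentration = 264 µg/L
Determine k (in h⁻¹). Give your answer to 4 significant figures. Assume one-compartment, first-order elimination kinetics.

k = ln(C₁/C₂) / (t₂ − t₁) = ln(1010/264) / (87.5 − 8.47)
  = 1.342 / 79.03 = 0.01698 h⁻¹

0.01698 h⁻¹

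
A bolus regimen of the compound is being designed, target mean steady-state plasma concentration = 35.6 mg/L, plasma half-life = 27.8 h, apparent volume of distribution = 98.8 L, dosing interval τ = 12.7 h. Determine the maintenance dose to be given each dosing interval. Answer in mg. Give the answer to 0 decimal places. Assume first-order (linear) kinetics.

k = ln2 / t½ = 0.693147 / 27.8 = 0.02493 h⁻¹
CL = k × Vd = 0.02493 × 98.8 = 2.463 L/h
At steady state, Dose/τ = Css × CL.
Dose = Css × CL × τ = 35.6 × 2.463 × 12.7 = 1114 mg

1114 mg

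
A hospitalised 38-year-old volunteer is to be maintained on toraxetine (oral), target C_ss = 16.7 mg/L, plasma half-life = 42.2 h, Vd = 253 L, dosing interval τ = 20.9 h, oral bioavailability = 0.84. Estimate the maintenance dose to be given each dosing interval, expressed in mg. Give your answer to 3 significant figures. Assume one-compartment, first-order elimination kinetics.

1730 mg

k = ln2 / t½ = 0.693147 / 42.2 = 0.01643 h⁻¹
CL = k × Vd = 0.01643 × 253 = 4.157 L/h
At steady state, F × (Dose/τ) = Css × CL.
Dose = Css × CL × τ / F = 16.7 × 4.157 × 20.9 / 0.84 = 1727 mg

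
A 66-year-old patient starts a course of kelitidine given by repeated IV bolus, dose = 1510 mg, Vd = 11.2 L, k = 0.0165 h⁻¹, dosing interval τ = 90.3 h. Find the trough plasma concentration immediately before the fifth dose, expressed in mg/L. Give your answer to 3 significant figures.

C₀ per dose = Dose / Vd = 1510 / 11.2 = 134.8 mg/L
Fraction remaining after one interval: r = e^(−kτ) = e^(−0.01650 × 90.3) = 0.2254
Before dose 5, 4 doses have been given (aged 1τ, 2τ, 3τ, 4τ).
C_trough = C₀ × (r + r² + … + r^4) = C₀ × r(1−r^4)/(1−r)
        = 134.8 × 0.2254 × (1 − 0.002581) / (1 − 0.2254) = 39.12 mg/L

39.1 mg/L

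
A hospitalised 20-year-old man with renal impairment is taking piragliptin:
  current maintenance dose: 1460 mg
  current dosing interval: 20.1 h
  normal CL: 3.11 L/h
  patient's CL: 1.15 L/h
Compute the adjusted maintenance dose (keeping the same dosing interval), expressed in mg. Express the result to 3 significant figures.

To keep the same average steady-state level, dosing rate must scale with clearance.
CL ratio = 1.15 / 3.11 = 0.3698
New dose (same interval) = 1460 × 0.3698 = 539.9 mg

540 mg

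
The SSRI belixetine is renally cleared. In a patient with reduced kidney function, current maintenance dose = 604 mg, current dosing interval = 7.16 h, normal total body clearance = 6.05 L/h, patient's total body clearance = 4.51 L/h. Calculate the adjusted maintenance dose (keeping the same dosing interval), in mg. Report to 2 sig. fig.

To keep the same average steady-state level, dosing rate must scale with clearance.
CL ratio = 4.51 / 6.05 = 0.7455
New dose (same interval) = 604 × 0.7455 = 450.3 mg

450 mg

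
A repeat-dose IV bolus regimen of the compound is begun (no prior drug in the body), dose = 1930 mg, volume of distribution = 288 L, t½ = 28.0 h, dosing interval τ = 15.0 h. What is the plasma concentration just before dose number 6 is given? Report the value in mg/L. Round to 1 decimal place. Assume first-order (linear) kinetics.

C₀ per dose = Dose / Vd = 1930 / 288 = 6.701 mg/L
k = ln2 / t½ = 0.693147 / 28.0 = 0.02476 h⁻¹
Fraction remaining after one interval: r = e^(−kτ) = e^(−0.02476 × 15.0) = 0.6898
Before dose 6, 5 doses have been given (aged 1τ, 2τ, 3τ, 4τ, 5τ).
C_trough = C₀ × (r + r² + … + r^5) = C₀ × r(1−r^5)/(1−r)
        = 6.701 × 0.6898 × (1 − 0.1562) / (1 − 0.6898) = 12.57 mg/L

12.6 mg/L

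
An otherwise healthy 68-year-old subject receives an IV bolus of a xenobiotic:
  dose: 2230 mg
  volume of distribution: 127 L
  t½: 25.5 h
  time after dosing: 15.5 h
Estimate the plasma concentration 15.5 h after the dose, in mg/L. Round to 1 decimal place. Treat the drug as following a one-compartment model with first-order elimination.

C₀ = Dose / Vd = 2230 / 127 = 17.56 mg/L
k = ln2 / t½ = 0.693147 / 25.5 = 0.02718 h⁻¹
C = C₀ · e^(−k·t) = 17.56 × e^(−0.02718 × 15.5)
  = 17.56 × 0.6562 = 11.52 mg/L

11.5 mg/L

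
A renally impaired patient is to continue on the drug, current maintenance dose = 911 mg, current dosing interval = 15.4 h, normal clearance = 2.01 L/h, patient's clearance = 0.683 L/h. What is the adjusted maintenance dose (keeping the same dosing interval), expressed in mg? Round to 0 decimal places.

310 mg

To keep the same average steady-state level, dosing rate must scale with clearance.
CL ratio = 0.683 / 2.01 = 0.3398
New dose (same interval) = 911 × 0.3398 = 309.6 mg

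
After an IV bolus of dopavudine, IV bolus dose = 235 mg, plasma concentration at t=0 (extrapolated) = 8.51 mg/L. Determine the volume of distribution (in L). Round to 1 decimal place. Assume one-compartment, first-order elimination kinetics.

Vd = Dose / C₀ = 235.0 / 8.51 = 27.61 L

27.6 L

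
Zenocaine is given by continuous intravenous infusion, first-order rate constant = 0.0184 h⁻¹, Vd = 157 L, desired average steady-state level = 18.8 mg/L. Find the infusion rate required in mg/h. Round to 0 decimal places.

CL = k × Vd = 0.01840 × 157 = 2.889 L/h
At steady state, infusion rate R₀ = Css × CL = 18.8 × 2.889 = 54.31 mg/h

54 mg/h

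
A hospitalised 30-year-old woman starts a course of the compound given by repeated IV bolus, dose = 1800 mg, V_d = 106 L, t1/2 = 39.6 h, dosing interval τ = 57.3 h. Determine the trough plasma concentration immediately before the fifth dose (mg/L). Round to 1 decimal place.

C₀ per dose = Dose / Vd = 1800 / 106 = 16.98 mg/L
k = ln2 / t½ = 0.693147 / 39.6 = 0.01750 h⁻¹
Fraction remaining after one interval: r = e^(−kτ) = e^(−0.01750 × 57.3) = 0.3669
Before dose 5, 4 doses have been given (aged 1τ, 2τ, 3τ, 4τ).
C_trough = C₀ × (r + r² + … + r^4) = C₀ × r(1−r^4)/(1−r)
        = 16.98 × 0.3669 × (1 − 0.01812) / (1 − 0.3669) = 9.662 mg/L

9.7 mg/L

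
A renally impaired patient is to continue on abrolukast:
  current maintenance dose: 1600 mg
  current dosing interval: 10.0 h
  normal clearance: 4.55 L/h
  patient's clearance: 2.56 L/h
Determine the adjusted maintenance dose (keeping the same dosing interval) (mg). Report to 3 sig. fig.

To keep the same average steady-state level, dosing rate must scale with clearance.
CL ratio = 2.56 / 4.55 = 0.5626
New dose (same interval) = 1600 × 0.5626 = 900.2 mg

900 mg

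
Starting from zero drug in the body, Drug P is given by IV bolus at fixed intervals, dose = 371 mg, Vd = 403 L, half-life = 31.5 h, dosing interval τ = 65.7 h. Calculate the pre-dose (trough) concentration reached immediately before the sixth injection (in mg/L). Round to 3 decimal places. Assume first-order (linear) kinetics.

C₀ per dose = Dose / Vd = 371 / 403 = 0.9206 mg/L
k = ln2 / t½ = 0.693147 / 31.5 = 0.02200 h⁻¹
Fraction remaining after one interval: r = e^(−kτ) = e^(−0.02200 × 65.7) = 0.2357
Before dose 6, 5 doses have been given (aged 1τ, 2τ, 3τ, 4τ, 5τ).
C_trough = C₀ × (r + r² + … + r^5) = C₀ × r(1−r^5)/(1−r)
        = 0.9206 × 0.2357 × (1 − 0.0007274) / (1 − 0.2357) = 0.2837 mg/L

0.284 mg/L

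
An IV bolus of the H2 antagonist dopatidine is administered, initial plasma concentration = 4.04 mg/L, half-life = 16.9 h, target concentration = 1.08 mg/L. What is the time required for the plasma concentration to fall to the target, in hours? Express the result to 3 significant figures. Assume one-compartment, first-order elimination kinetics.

k = ln2 / t½ = 0.693147 / 16.9 = 0.04101 h⁻¹
t = ln(C₀ / C) / k = ln(4.040 / 1.08) / 0.04101
  = ln(3.741) / 0.04101 = 1.319 / 0.04101 = 32.16 h

32.2 h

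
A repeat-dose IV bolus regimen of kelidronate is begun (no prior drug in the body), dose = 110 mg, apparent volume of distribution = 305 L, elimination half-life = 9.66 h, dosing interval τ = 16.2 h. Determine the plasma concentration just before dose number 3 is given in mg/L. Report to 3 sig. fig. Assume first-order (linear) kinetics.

0.148 mg/L

C₀ per dose = Dose / Vd = 110 / 305 = 0.3607 mg/L
k = ln2 / t½ = 0.693147 / 9.66 = 0.07175 h⁻¹
Fraction remaining after one interval: r = e^(−kτ) = e^(−0.07175 × 16.2) = 0.3128
Before dose 3, 2 doses have been given (aged 1τ, 2τ).
C_trough = C₀ × (r + r²) = 0.3607 × (0.3128 + 0.09784) = 0.1481 mg/L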